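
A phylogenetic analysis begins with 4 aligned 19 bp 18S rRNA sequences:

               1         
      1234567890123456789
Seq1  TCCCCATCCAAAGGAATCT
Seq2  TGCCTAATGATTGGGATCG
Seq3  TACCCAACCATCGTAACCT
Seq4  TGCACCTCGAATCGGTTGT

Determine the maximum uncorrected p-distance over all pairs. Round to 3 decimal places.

0.684

Pairwise Hamming distances:
  Seq1 vs Seq2: 9
  Seq1 vs Seq3: 6
  Seq1 vs Seq4: 9
  Seq2 vs Seq3: 9
  Seq2 vs Seq4: 10
  Seq3 vs Seq4: 13
The largest is 13 mismatches, between Seq3 and Seq4; p = 13/19 = 0.684.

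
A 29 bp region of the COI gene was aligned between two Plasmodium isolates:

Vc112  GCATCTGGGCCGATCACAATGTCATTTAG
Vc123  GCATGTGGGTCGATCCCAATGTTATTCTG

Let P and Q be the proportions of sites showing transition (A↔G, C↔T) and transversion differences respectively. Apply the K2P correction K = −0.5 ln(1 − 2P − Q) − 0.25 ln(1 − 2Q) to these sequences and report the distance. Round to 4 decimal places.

0.2437

The sequences differ at positions 5 (C/G, transversion), 10 (C/T, transition), 16 (A/C, transversion), 23 (C/T, transition), 27 (T/C, transition), 28 (A/T, transversion).
Of the 6 differences, 3 transitions and 3 transversions over 29 sites: P = 3/29 = 0.103448, Q = 3/29 = 0.103448.
d = −0.5·ln(0.689656) − 0.25·ln(0.793104) = −0.5·(-0.371562) − 0.25·(-0.231801) = 0.2437.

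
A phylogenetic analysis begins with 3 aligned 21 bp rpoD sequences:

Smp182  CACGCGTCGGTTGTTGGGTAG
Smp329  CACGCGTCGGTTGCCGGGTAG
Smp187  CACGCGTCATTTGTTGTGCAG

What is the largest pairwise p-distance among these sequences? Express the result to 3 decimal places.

Pairwise Hamming distances:
  Smp182 vs Smp329: 2
  Smp182 vs Smp187: 4
  Smp329 vs Smp187: 6
The largest is 6 mismatches, between Smp329 and Smp187; p = 6/21 = 0.286.

0.286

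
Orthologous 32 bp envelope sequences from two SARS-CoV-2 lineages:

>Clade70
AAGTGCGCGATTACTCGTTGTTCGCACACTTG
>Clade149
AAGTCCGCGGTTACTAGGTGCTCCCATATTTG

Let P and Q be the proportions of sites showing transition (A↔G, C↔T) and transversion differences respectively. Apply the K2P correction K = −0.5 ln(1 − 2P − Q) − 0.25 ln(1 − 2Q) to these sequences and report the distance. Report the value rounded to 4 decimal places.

Differing sites — 5:G/C (Tv); 10:A/G (Ti); 16:C/A (Tv); 18:T/G (Tv); 21:T/C (Ti); 24:G/C (Tv); 27:C/T (Ti); 29:C/T (Ti).
Of the 8 differences, 4 transitions and 4 transversions over 32 sites: P = 4/32 = 0.125000, Q = 4/32 = 0.125000.
d = −0.5·ln(0.625000) − 0.25·ln(0.750000) = −0.5·(-0.470004) − 0.25·(-0.287682) = 0.3069.

0.3069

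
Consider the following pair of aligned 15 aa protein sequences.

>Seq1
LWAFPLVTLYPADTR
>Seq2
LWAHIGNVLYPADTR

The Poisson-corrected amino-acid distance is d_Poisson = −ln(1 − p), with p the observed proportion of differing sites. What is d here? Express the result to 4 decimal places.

Differing sites — 4:F/H; 5:P/I; 6:L/G; 7:V/N; 8:T/V.
p = 5/15 = 0.333333.
d = −ln(1 − 0.333333) = −ln(0.666667) = 0.4055.

0.4055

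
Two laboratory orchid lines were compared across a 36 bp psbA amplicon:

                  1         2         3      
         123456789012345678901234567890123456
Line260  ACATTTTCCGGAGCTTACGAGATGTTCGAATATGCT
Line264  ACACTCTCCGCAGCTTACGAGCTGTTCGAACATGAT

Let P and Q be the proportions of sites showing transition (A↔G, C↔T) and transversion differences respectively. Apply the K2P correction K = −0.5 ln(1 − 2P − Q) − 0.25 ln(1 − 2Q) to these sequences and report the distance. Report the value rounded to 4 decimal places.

0.1894

Differing sites — 4:T/C (Ti); 6:T/C (Ti); 11:G/C (Tv); 22:A/C (Tv); 31:T/C (Ti); 35:C/A (Tv).
Of the 6 differences, 3 transitions and 3 transversions over 36 sites: P = 3/36 = 0.083333, Q = 3/36 = 0.083333.
d = −0.5·ln(0.750001) − 0.25·ln(0.833334) = −0.5·(-0.287681) − 0.25·(-0.182321) = 0.1894.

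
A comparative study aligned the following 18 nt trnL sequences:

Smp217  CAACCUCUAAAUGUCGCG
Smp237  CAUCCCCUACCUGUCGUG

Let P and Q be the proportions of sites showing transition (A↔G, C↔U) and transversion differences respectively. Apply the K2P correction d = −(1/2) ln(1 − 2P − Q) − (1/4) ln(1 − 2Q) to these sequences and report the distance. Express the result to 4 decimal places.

Mismatches occur at site 3 (A→U, transversion), site 6 (U→C, transition), site 10 (A→C, transversion), site 11 (A→C, transversion), site 17 (C→U, transition).
Of the 5 differences, 2 transitions and 3 transversions over 18 sites: P = 2/18 = 0.111111, Q = 3/18 = 0.166667.
d = −0.5·ln(0.611111) − 0.25·ln(0.666666) = −0.5·(-0.492477) − 0.25·(-0.405466) = 0.3476.

0.3476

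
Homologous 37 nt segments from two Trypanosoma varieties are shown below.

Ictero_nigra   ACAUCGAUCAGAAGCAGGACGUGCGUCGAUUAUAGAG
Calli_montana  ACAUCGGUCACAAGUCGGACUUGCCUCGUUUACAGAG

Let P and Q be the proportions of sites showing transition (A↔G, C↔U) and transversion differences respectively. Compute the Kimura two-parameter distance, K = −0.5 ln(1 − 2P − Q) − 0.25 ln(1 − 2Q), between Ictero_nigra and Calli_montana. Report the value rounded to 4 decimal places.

0.2552

Differing sites — 7:A/G (Ti); 11:G/C (Tv); 15:C/U (Ti); 16:A/C (Tv); 21:G/U (Tv); 25:G/C (Tv); 29:A/U (Tv); 33:U/C (Ti).
Of the 8 differences, 3 transitions and 5 transversions over 37 sites: P = 3/37 = 0.081081, Q = 5/37 = 0.135135.
d = −0.5·ln(0.702703) − 0.25·ln(0.729730) = −0.5·(-0.352821) − 0.25·(-0.315081) = 0.2552.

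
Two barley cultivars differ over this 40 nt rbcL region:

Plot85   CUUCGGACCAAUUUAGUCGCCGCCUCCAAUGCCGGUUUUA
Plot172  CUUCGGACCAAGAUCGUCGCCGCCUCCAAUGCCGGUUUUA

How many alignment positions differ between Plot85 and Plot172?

3

Mismatches occur at site 12 (U↔G), site 13 (U↔A), site 15 (A↔C).
That gives 3 mismatches out of 40 aligned sites, so the Hamming distance is 3.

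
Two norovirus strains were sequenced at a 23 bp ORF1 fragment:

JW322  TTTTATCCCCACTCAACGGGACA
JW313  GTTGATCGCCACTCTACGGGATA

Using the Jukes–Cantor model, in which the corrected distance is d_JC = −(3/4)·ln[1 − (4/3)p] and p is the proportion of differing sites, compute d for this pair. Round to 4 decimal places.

0.2567

The sequences differ at positions 1 (T/G), 4 (T/G), 8 (C/G), 15 (A/T), 22 (C/T).
p = 5/23 = 0.217391.
d = −0.75 · ln(1 − (4/3)·0.217391) = −0.75 · ln(0.710145) = −0.75 · (-0.342286) = 0.2567.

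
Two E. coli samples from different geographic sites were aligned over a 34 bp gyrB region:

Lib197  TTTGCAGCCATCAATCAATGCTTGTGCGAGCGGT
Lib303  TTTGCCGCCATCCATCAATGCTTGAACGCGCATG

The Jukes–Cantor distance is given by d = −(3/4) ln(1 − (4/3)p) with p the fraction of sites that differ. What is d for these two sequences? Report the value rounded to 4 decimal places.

0.2824

The sequences differ at positions 6 (A/C), 13 (A/C), 25 (T/A), 26 (G/A), 29 (A/C), 32 (G/A), 33 (G/T), 34 (T/G).
p = 8/34 = 0.235294.
d = −0.75 · ln(1 − (4/3)·0.235294) = −0.75 · ln(0.686275) = −0.75 · (-0.376477) = 0.2824.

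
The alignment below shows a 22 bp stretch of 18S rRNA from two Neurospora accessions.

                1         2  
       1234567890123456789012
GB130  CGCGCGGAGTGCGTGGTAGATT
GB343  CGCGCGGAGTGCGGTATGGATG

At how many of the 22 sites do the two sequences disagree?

5

Differing sites — 14:T/G; 15:G/T; 16:G/A; 18:A/G; 22:T/G.
That gives 5 mismatches out of 22 aligned sites, so the Hamming distance is 5.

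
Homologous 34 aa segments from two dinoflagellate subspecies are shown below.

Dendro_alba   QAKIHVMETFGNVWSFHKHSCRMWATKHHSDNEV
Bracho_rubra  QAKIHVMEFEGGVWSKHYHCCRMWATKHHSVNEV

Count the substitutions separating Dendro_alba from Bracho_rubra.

Mismatches occur at site 9 (T/F), site 10 (F/E), site 12 (N/G), site 16 (F/K), site 18 (K/Y), site 20 (S/C), site 31 (D/V).
That gives 7 mismatches out of 34 aligned sites, so the Hamming distance is 7.

7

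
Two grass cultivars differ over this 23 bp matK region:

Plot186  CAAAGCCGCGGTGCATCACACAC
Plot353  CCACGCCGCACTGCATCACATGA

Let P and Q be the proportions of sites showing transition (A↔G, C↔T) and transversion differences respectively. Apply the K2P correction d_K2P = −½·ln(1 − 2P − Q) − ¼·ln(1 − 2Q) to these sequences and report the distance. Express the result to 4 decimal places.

0.3921

The sequences differ at positions 2 (A/C, transversion), 4 (A/C, transversion), 10 (G/A, transition), 11 (G/C, transversion), 21 (C/T, transition), 22 (A/G, transition), 23 (C/A, transversion).
Of the 7 differences, 3 transitions and 4 transversions over 23 sites: P = 3/23 = 0.130435, Q = 4/23 = 0.173913.
d = −0.5·ln(0.565217) − 0.25·ln(0.652174) = −0.5·(-0.570546) − 0.25·(-0.427444) = 0.3921.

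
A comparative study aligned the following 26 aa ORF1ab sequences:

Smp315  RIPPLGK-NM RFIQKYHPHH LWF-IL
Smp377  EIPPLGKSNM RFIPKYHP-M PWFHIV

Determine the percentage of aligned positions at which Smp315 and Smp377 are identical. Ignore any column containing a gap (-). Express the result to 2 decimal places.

78.26%

Excluding the 3 gap columns leaves 23 comparable sites.
Mismatches occur at site 1 (R→E), site 14 (Q→P), site 20 (H→M), site 21 (L→P), site 26 (L→V).
18 of the 23 comparable sites match, so the percent identity is 18/23 × 100 = 78.26%.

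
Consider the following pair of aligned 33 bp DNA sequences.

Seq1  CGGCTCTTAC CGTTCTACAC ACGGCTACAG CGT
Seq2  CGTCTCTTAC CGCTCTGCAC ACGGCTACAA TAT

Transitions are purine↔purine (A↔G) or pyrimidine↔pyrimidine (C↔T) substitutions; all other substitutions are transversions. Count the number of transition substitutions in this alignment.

Differing sites — 3:G/T (Tv); 13:T/C (Ti); 17:A/G (Ti); 30:G/A (Ti); 31:C/T (Ti); 32:G/A (Ti).
Of the 6 differences, 5 transitions and 1 transversion, so the answer is 5.

5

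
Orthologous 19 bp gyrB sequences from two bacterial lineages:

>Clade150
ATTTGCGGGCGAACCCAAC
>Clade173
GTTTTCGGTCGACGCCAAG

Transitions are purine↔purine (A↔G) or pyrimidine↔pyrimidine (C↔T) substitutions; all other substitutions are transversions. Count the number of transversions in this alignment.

The sequences differ at positions 1 (A/G, transition), 5 (G/T, transversion), 9 (G/T, transversion), 13 (A/C, transversion), 14 (C/G, transversion), 19 (C/G, transversion).
Of the 6 differences, 1 transition and 5 transversions, so the answer is 5.

5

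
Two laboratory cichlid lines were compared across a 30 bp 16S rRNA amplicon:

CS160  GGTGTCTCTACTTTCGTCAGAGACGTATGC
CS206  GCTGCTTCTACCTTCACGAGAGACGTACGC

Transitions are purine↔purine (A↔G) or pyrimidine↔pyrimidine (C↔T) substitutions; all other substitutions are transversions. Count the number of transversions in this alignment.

Differing sites — 2:G/C (Tv); 5:T/C (Ti); 6:C/T (Ti); 12:T/C (Ti); 16:G/A (Ti); 17:T/C (Ti); 18:C/G (Tv); 28:T/C (Ti).
Of the 8 differences, 6 transitions and 2 transversions, so the answer is 2.

2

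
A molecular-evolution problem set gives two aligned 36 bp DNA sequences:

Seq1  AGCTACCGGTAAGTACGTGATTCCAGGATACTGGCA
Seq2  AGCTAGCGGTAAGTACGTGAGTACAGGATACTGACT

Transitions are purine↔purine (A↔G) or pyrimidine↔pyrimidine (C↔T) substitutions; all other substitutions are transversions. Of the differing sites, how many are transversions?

4

The sequences differ at positions 6 (C/G, transversion), 21 (T/G, transversion), 23 (C/A, transversion), 34 (G/A, transition), 36 (A/T, transversion).
Of the 5 differences, 1 transition and 4 transversions, so the answer is 4.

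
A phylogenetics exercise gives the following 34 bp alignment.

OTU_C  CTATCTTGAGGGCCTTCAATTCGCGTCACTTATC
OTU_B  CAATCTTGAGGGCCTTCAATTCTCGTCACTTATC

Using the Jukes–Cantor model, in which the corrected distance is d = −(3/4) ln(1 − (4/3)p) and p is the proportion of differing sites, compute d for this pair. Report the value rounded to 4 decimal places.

0.0613

The sequences differ at positions 2 (T/A), 23 (G/T).
p = 2/34 = 0.058824.
d = −0.75 · ln(1 − (4/3)·0.058824) = −0.75 · ln(0.921568) = −0.75 · (-0.081679) = 0.0613.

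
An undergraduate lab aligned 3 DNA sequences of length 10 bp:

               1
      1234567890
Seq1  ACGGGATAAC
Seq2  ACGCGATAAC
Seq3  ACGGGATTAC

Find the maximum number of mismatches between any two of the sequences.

2

Pairwise Hamming distances:
  Seq1 vs Seq2: 1
  Seq1 vs Seq3: 1
  Seq2 vs Seq3: 2
The largest is 2, between Seq2 and Seq3.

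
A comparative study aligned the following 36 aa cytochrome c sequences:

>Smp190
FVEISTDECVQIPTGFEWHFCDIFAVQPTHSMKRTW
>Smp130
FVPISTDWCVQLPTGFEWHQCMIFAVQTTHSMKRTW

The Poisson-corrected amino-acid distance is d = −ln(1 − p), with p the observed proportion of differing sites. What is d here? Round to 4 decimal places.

0.1823

The sequences differ at positions 3 (E/P), 8 (E/W), 12 (I/L), 20 (F/Q), 22 (D/M), 28 (P/T).
p = 6/36 = 0.166667.
d = −ln(1 − 0.166667) = −ln(0.833333) = 0.1823.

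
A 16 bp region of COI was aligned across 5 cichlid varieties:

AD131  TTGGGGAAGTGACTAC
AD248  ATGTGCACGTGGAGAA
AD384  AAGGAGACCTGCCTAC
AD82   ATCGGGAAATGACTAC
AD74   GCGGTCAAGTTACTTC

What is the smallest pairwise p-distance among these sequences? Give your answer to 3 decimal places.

Pairwise Hamming distances:
  AD131 vs AD248: 8
  AD131 vs AD384: 6
  AD131 vs AD82: 3
  AD131 vs AD74: 6
  AD248 vs AD384: 9
  AD248 vs AD82: 9
  AD248 vs AD74: 11
  AD384 vs AD82: 6
  AD384 vs AD74: 9
  AD82 vs AD74: 8
The smallest is 3 mismatches, between AD131 and AD82; p = 3/16 = 0.188.

0.188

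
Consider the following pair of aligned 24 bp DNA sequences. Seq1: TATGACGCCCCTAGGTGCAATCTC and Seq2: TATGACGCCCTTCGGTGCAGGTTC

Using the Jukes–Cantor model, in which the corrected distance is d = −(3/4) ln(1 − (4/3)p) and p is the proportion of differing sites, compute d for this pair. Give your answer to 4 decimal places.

Mismatches occur at site 11 (C↔T), site 13 (A↔C), site 20 (A↔G), site 21 (T↔G), site 22 (C↔T).
p = 5/24 = 0.208333.
d = −0.75 · ln(1 − (4/3)·0.208333) = −0.75 · ln(0.722223) = −0.75 · (-0.325421) = 0.2441.

0.2441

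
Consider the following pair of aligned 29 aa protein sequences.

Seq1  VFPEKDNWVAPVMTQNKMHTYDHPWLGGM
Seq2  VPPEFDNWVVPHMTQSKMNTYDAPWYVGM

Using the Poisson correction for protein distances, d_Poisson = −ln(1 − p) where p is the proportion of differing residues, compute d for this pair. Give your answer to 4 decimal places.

Mismatches occur at site 2 (F/P), site 5 (K/F), site 10 (A/V), site 12 (V/H), site 16 (N/S), site 19 (H/N), site 23 (H/A), site 26 (L/Y), site 27 (G/V).
p = 9/29 = 0.310345.
d = −ln(1 − 0.310345) = −ln(0.689655) = 0.3716.

0.3716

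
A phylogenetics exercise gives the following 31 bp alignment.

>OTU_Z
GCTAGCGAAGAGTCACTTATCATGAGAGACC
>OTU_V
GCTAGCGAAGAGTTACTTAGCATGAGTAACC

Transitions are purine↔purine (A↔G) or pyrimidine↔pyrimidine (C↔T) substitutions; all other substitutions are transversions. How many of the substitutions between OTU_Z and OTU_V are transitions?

2

Differing sites — 14:C/T (Ti); 20:T/G (Tv); 27:A/T (Tv); 28:G/A (Ti).
Of the 4 differences, 2 transitions and 2 transversions, so the answer is 2.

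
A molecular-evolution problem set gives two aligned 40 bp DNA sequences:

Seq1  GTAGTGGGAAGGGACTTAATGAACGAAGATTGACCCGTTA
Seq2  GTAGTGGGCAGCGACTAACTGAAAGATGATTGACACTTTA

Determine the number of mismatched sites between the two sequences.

Differing sites — 9:A/C; 12:G/C; 17:T/A; 19:A/C; 24:C/A; 27:A/T; 35:C/A; 37:G/T.
That gives 8 mismatches out of 40 aligned sites, so the Hamming distance is 8.

8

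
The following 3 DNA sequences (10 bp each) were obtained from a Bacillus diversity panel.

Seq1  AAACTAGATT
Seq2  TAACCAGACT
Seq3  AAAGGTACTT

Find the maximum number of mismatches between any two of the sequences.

Pairwise Hamming distances:
  Seq1 vs Seq2: 3
  Seq1 vs Seq3: 5
  Seq2 vs Seq3: 7
The largest is 7, between Seq2 and Seq3.

7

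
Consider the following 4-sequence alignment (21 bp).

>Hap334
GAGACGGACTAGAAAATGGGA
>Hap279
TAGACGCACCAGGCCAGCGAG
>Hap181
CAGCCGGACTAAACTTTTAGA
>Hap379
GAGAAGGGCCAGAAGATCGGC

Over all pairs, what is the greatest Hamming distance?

Pairwise Hamming distances:
  Hap334 vs Hap279: 10
  Hap334 vs Hap181: 8
  Hap334 vs Hap379: 6
  Hap279 vs Hap181: 13
  Hap279 vs Hap379: 10
  Hap181 vs Hap379: 12
The largest is 13, between Hap279 and Hap181.

13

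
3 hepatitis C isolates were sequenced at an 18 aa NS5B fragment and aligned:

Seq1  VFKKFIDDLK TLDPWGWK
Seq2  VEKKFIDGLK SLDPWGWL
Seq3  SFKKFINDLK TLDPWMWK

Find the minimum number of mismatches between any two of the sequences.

Pairwise Hamming distances:
  Seq1 vs Seq2: 4
  Seq1 vs Seq3: 3
  Seq2 vs Seq3: 7
The smallest is 3, between Seq1 and Seq3.

3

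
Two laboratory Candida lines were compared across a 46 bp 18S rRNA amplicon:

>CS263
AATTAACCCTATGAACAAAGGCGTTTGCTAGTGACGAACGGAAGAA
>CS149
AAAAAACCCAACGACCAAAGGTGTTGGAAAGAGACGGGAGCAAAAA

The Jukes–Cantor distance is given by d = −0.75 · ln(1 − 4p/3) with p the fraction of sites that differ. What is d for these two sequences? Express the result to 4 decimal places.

The sequences differ at positions 3 (T/A), 4 (T/A), 10 (T/A), 12 (T/C), 15 (A/C), 22 (C/T), 26 (T/G), 28 (C/A), 29 (T/A), 32 (T/A), 37 (A/G), 38 (A/G), 39 (C/A), 41 (G/C), 44 (G/A).
p = 15/46 = 0.326087.
d = −0.75 · ln(1 − (4/3)·0.326087) = −0.75 · ln(0.565217) = −0.75 · (-0.570546) = 0.4279.

0.4279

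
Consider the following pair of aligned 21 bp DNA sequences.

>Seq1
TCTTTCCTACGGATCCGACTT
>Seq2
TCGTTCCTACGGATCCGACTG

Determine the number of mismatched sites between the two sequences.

Mismatches occur at site 3 (T↔G), site 21 (T↔G).
That gives 2 mismatches out of 21 aligned sites, so the Hamming distance is 2.

2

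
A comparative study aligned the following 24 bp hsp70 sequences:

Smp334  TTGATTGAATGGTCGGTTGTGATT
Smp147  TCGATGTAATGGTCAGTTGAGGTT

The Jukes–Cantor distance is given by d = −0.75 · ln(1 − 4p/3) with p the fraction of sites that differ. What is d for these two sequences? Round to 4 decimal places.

0.3041

Mismatches occur at site 2 (T↔C), site 6 (T↔G), site 7 (G↔T), site 15 (G↔A), site 20 (T↔A), site 22 (A↔G).
p = 6/24 = 0.250000.
d = −0.75 · ln(1 − (4/3)·0.250000) = −0.75 · ln(0.666667) = −0.75 · (-0.405465) = 0.3041.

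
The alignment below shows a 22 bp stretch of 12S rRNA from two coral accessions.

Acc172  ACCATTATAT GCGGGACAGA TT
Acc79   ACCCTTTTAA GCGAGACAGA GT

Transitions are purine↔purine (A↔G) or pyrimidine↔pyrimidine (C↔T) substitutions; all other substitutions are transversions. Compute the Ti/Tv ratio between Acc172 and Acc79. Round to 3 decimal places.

0.250

Differing sites — 4:A/C (Tv); 7:A/T (Tv); 10:T/A (Tv); 14:G/A (Ti); 21:T/G (Tv).
Of the 5 differences, 1 transition and 4 transversions, so Ti/Tv = 1/4 = 0.250.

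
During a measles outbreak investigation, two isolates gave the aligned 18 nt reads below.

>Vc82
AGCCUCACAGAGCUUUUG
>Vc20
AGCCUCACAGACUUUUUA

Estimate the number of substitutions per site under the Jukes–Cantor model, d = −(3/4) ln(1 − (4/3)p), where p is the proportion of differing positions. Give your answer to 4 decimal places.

0.1885

Mismatches occur at site 12 (G↔C), site 13 (C↔U), site 18 (G↔A).
p = 3/18 = 0.166667.
d = −0.75 · ln(1 − (4/3)·0.166667) = −0.75 · ln(0.777777) = −0.75 · (-0.251315) = 0.1885.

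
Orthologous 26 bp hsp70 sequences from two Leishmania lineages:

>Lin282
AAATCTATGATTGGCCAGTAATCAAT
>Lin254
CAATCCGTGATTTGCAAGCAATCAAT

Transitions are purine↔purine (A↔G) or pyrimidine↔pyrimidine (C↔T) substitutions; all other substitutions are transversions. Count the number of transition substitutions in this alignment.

Mismatches occur at site 1 (A→C, transversion), site 6 (T→C, transition), site 7 (A→G, transition), site 13 (G→T, transversion), site 16 (C→A, transversion), site 19 (T→C, transition).
Of the 6 differences, 3 transitions and 3 transversions, so the answer is 3.

3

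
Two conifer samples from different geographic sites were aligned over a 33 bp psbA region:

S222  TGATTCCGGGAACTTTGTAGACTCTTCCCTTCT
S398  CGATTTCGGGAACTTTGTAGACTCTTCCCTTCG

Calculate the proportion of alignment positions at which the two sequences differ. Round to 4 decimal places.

0.0909

Differing sites — 1:T/C; 6:C/T; 33:T/G.
There are 3 differences over 33 sites, so p = 3/33 = 0.0909.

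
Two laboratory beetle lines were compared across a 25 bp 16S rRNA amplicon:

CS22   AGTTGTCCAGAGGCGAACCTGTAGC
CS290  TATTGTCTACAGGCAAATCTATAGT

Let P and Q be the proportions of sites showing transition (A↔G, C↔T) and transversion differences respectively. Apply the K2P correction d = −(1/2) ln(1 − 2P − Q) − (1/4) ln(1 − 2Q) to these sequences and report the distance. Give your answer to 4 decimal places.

0.4541

The sequences differ at positions 1 (A/T, transversion), 2 (G/A, transition), 8 (C/T, transition), 10 (G/C, transversion), 15 (G/A, transition), 18 (C/T, transition), 21 (G/A, transition), 25 (C/T, transition).
Of the 8 differences, 6 transitions and 2 transversions over 25 sites: P = 6/25 = 0.240000, Q = 2/25 = 0.080000.
d = −0.5·ln(0.440000) − 0.25·ln(0.840000) = −0.5·(-0.820981) − 0.25·(-0.174353) = 0.4541.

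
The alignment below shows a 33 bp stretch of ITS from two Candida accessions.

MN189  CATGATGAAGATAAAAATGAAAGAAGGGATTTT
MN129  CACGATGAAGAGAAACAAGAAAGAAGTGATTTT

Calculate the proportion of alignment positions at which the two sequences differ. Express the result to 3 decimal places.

0.152

The sequences differ at positions 3 (T/C), 12 (T/G), 16 (A/C), 18 (T/A), 27 (G/T).
There are 5 differences over 33 sites, so p = 5/33 = 0.152.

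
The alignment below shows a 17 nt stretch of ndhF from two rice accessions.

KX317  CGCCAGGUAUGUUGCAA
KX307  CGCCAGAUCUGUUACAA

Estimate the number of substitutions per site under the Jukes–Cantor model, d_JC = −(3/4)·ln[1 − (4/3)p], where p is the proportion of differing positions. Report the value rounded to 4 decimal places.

0.2012

Differing sites — 7:G/A; 9:A/C; 14:G/A.
p = 3/17 = 0.176471.
d = −0.75 · ln(1 − (4/3)·0.176471) = −0.75 · ln(0.764705) = −0.75 · (-0.268265) = 0.2012.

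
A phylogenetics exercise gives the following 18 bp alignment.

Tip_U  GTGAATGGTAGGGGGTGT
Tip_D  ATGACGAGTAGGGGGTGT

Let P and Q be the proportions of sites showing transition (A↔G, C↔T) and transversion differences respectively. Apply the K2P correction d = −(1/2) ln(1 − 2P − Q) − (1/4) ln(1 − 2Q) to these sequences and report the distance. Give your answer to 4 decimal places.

0.2656

The sequences differ at positions 1 (G/A, transition), 5 (A/C, transversion), 6 (T/G, transversion), 7 (G/A, transition).
Of the 4 differences, 2 transitions and 2 transversions over 18 sites: P = 2/18 = 0.111111, Q = 2/18 = 0.111111.
d = −0.5·ln(0.666667) − 0.25·ln(0.777778) = −0.5·(-0.405465) − 0.25·(-0.251314) = 0.2656.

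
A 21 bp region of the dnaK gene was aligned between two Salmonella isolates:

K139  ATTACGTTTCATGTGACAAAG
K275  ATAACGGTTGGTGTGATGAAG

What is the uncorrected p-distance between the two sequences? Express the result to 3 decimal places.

0.286

Differing sites — 3:T/A; 7:T/G; 10:C/G; 11:A/G; 17:C/T; 18:A/G.
There are 6 differences over 21 sites, so p = 6/21 = 0.286.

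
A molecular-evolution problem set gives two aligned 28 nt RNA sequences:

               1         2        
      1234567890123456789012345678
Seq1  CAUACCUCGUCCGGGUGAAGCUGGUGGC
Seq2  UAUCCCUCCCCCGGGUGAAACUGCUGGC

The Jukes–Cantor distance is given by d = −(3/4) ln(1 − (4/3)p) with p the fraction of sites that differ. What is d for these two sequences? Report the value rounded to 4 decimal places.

0.2524

Mismatches occur at site 1 (C/U), site 4 (A/C), site 9 (G/C), site 10 (U/C), site 20 (G/A), site 24 (G/C).
p = 6/28 = 0.214286.
d = −0.75 · ln(1 − (4/3)·0.214286) = −0.75 · ln(0.714285) = −0.75 · (-0.336473) = 0.2524.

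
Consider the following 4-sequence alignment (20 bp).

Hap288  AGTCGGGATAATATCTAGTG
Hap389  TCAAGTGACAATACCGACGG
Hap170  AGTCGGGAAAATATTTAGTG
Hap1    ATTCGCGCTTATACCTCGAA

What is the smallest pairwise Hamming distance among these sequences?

Pairwise Hamming distances:
  Hap288 vs Hap389: 10
  Hap288 vs Hap170: 2
  Hap288 vs Hap1: 8
  Hap389 vs Hap170: 11
  Hap389 vs Hap1: 13
  Hap170 vs Hap1: 10
The smallest is 2, between Hap288 and Hap170.

2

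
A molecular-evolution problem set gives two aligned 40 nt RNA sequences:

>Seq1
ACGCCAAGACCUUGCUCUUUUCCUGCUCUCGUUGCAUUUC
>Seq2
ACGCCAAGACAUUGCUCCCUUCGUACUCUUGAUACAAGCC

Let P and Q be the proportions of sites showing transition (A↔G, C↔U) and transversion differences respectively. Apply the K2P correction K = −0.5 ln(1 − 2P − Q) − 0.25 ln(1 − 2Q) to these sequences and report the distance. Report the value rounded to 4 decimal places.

Differing sites — 11:C/A (Tv); 18:U/C (Ti); 19:U/C (Ti); 23:C/G (Tv); 25:G/A (Ti); 30:C/U (Ti); 32:U/A (Tv); 34:G/A (Ti); 37:U/A (Tv); 38:U/G (Tv); 39:U/C (Ti).
Of the 11 differences, 6 transitions and 5 transversions over 40 sites: P = 6/40 = 0.150000, Q = 5/40 = 0.125000.
d = −0.5·ln(0.575000) − 0.25·ln(0.750000) = −0.5·(-0.553385) − 0.25·(-0.287682) = 0.3486.

0.3486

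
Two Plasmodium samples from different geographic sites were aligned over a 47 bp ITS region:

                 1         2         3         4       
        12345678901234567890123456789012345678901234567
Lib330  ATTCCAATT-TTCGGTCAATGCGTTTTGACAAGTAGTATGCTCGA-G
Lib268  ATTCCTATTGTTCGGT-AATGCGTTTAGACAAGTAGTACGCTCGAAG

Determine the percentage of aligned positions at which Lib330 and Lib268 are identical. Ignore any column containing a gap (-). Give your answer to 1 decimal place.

Excluding the 3 gap columns leaves 44 comparable sites.
Mismatches occur at site 6 (A↔T), site 27 (T↔A), site 39 (T↔C).
41 of the 44 comparable sites match, so the percent identity is 41/44 × 100 = 93.2%.

93.2%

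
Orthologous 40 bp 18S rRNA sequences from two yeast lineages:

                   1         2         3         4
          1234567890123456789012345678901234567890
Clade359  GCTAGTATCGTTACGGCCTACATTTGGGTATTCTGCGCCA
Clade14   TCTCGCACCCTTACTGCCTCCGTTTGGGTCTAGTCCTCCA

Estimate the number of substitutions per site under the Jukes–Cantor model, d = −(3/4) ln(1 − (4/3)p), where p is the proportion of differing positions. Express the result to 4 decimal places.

0.4260

Mismatches occur at site 1 (G/T), site 4 (A/C), site 6 (T/C), site 8 (T/C), site 10 (G/C), site 15 (G/T), site 20 (A/C), site 22 (A/G), site 30 (A/C), site 32 (T/A), site 33 (C/G), site 35 (G/C), site 37 (G/T).
p = 13/40 = 0.325000.
d = −0.75 · ln(1 − (4/3)·0.325000) = −0.75 · ln(0.566667) = −0.75 · (-0.567983) = 0.4260.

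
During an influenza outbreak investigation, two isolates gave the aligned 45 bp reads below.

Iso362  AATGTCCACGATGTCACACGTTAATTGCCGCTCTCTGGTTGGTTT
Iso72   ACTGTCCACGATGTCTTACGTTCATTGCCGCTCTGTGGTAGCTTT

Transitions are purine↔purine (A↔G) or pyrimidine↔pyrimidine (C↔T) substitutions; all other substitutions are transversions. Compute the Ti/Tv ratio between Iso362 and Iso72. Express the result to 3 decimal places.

Differing sites — 2:A/C (Tv); 16:A/T (Tv); 17:C/T (Ti); 23:A/C (Tv); 35:C/G (Tv); 40:T/A (Tv); 42:G/C (Tv).
Of the 7 differences, 1 transition and 6 transversions, so Ti/Tv = 1/6 = 0.167.

0.167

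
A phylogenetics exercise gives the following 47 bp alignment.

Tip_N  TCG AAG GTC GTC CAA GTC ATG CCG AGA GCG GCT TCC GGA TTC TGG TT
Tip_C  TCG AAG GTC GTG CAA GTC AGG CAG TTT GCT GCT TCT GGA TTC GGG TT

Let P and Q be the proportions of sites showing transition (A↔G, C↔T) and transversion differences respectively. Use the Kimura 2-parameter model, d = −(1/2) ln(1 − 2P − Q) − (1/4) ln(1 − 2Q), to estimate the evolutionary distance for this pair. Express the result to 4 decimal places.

0.2237

Differing sites — 12:C/G (Tv); 20:T/G (Tv); 23:C/A (Tv); 25:A/T (Tv); 26:G/T (Tv); 27:A/T (Tv); 30:G/T (Tv); 36:C/T (Ti); 43:T/G (Tv).
Of the 9 differences, 1 transition and 8 transversions over 47 sites: P = 1/47 = 0.021277, Q = 8/47 = 0.170213.
d = −0.5·ln(0.787233) − 0.25·ln(0.659574) = −0.5·(-0.239231) − 0.25·(-0.416161) = 0.2237.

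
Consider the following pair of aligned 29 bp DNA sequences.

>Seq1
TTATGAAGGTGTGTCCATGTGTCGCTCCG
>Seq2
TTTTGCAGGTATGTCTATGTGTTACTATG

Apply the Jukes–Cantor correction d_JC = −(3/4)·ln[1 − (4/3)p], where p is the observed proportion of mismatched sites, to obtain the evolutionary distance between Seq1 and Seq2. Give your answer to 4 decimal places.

Differing sites — 3:A/T; 6:A/C; 11:G/A; 16:C/T; 23:C/T; 24:G/A; 27:C/A; 28:C/T.
p = 8/29 = 0.275862.
d = −0.75 · ln(1 − (4/3)·0.275862) = −0.75 · ln(0.632184) = −0.75 · (-0.458575) = 0.3439.

0.3439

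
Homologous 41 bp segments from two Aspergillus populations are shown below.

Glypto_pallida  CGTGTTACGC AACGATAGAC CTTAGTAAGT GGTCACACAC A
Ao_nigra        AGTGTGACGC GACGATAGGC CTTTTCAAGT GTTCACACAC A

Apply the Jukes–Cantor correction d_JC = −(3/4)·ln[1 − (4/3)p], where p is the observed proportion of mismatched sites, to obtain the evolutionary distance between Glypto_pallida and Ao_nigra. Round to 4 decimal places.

0.2260

Mismatches occur at site 1 (C/A), site 6 (T/G), site 11 (A/G), site 19 (A/G), site 24 (A/T), site 25 (G/T), site 26 (T/C), site 32 (G/T).
p = 8/41 = 0.195122.
d = −0.75 · ln(1 − (4/3)·0.195122) = −0.75 · ln(0.739837) = −0.75 · (-0.301325) = 0.2260.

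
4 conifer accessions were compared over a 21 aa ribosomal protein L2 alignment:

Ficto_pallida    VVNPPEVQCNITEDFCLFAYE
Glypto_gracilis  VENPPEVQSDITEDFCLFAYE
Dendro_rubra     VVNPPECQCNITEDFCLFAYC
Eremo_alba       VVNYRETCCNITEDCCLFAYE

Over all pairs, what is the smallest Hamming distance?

Pairwise Hamming distances:
  Ficto_pallida vs Glypto_gracilis: 3
  Ficto_pallida vs Dendro_rubra: 2
  Ficto_pallida vs Eremo_alba: 5
  Glypto_gracilis vs Dendro_rubra: 5
  Glypto_gracilis vs Eremo_alba: 8
  Dendro_rubra vs Eremo_alba: 6
The smallest is 2, between Ficto_pallida and Dendro_rubra.

2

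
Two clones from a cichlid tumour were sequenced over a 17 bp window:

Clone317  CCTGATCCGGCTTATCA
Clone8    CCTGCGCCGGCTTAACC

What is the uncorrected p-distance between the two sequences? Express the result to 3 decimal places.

Mismatches occur at site 5 (A→C), site 6 (T→G), site 15 (T→A), site 17 (A→C).
There are 4 differences over 17 sites, so p = 4/17 = 0.235.

0.235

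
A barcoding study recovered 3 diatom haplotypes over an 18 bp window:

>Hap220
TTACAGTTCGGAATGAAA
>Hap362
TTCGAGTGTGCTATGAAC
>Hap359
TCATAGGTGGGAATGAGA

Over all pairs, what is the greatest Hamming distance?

10

Pairwise Hamming distances:
  Hap220 vs Hap362: 7
  Hap220 vs Hap359: 5
  Hap362 vs Hap359: 10
The largest is 10, between Hap362 and Hap359.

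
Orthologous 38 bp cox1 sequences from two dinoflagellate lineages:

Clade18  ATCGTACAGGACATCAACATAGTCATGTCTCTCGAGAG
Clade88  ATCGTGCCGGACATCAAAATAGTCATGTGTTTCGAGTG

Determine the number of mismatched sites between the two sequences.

6

Mismatches occur at site 6 (A→G), site 8 (A→C), site 18 (C→A), site 29 (C→G), site 31 (C→T), site 37 (A→T).
That gives 6 mismatches out of 38 aligned sites, so the Hamming distance is 6.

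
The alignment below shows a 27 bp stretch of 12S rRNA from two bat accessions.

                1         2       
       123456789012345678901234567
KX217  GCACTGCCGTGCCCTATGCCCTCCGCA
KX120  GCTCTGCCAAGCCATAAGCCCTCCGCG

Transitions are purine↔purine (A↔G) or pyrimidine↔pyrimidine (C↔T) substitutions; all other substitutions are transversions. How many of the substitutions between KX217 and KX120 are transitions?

2

Differing sites — 3:A/T (Tv); 9:G/A (Ti); 10:T/A (Tv); 14:C/A (Tv); 17:T/A (Tv); 27:A/G (Ti).
Of the 6 differences, 2 transitions and 4 transversions, so the answer is 2.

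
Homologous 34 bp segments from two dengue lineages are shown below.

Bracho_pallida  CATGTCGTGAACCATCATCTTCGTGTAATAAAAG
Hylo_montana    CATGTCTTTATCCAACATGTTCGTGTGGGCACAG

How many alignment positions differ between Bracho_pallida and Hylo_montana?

The sequences differ at positions 7 (G/T), 9 (G/T), 11 (A/T), 15 (T/A), 19 (C/G), 27 (A/G), 28 (A/G), 29 (T/G), 30 (A/C), 32 (A/C).
That gives 10 mismatches out of 34 aligned sites, so the Hamming distance is 10.

10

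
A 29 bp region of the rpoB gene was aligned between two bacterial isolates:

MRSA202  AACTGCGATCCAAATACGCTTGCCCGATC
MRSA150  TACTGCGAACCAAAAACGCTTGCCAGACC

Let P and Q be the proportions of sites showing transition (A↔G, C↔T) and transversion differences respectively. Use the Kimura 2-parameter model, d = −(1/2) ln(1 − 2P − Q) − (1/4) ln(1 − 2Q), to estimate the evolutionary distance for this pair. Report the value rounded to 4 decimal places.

Differing sites — 1:A/T (Tv); 9:T/A (Tv); 15:T/A (Tv); 25:C/A (Tv); 28:T/C (Ti).
Of the 5 differences, 1 transition and 4 transversions over 29 sites: P = 1/29 = 0.034483, Q = 4/29 = 0.137931.
d = −0.5·ln(0.793103) − 0.25·ln(0.724138) = −0.5·(-0.231802) − 0.25·(-0.322773) = 0.1966.

0.1966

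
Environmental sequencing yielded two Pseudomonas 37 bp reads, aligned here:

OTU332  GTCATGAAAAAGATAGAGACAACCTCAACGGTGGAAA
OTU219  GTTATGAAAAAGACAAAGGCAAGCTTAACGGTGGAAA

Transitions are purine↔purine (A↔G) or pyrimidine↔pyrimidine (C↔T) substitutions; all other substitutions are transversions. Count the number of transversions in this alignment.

1

Mismatches occur at site 3 (C/T, transition), site 14 (T/C, transition), site 16 (G/A, transition), site 19 (A/G, transition), site 23 (C/G, transversion), site 26 (C/T, transition).
Of the 6 differences, 5 transitions and 1 transversion, so the answer is 1.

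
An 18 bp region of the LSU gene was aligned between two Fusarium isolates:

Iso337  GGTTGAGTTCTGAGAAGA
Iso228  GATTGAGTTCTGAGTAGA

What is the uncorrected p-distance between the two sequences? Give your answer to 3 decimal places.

Mismatches occur at site 2 (G→A), site 15 (A→T).
There are 2 differences over 18 sites, so p = 2/18 = 0.111.

0.111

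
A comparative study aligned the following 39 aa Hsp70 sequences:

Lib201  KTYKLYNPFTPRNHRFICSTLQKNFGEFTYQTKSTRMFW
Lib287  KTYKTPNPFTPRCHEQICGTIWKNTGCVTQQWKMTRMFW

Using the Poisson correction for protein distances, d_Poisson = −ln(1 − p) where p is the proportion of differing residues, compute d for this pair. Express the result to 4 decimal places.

0.4447

Mismatches occur at site 5 (L/T), site 6 (Y/P), site 13 (N/C), site 15 (R/E), site 16 (F/Q), site 19 (S/G), site 21 (L/I), site 22 (Q/W), site 25 (F/T), site 27 (E/C), site 28 (F/V), site 30 (Y/Q), site 32 (T/W), site 34 (S/M).
p = 14/39 = 0.358974.
d = −ln(1 − 0.358974) = −ln(0.641026) = 0.4447.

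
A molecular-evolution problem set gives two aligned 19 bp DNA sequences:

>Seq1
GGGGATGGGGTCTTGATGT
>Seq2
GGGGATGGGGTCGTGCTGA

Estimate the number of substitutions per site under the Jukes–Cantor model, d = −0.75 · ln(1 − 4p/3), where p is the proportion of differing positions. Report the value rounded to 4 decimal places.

Mismatches occur at site 13 (T/G), site 16 (A/C), site 19 (T/A).
p = 3/19 = 0.157895.
d = −0.75 · ln(1 − (4/3)·0.157895) = −0.75 · ln(0.789473) = −0.75 · (-0.236390) = 0.1773.

0.1773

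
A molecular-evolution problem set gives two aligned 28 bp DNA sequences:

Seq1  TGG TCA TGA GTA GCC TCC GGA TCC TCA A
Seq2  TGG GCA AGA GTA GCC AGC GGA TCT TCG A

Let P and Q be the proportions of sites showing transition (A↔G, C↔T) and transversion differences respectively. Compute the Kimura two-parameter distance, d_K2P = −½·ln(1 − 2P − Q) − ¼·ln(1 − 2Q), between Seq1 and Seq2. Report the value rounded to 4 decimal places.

0.2524

The sequences differ at positions 4 (T/G, transversion), 7 (T/A, transversion), 16 (T/A, transversion), 17 (C/G, transversion), 24 (C/T, transition), 27 (A/G, transition).
Of the 6 differences, 2 transitions and 4 transversions over 28 sites: P = 2/28 = 0.071429, Q = 4/28 = 0.142857.
d = −0.5·ln(0.714285) − 0.25·ln(0.714286) = −0.5·(-0.336473) − 0.25·(-0.336472) = 0.2524.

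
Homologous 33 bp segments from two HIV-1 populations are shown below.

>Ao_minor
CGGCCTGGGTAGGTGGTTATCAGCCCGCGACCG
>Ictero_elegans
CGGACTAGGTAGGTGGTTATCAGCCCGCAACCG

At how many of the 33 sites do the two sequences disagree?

Differing sites — 4:C/A; 7:G/A; 29:G/A.
That gives 3 mismatches out of 33 aligned sites, so the Hamming distance is 3.

3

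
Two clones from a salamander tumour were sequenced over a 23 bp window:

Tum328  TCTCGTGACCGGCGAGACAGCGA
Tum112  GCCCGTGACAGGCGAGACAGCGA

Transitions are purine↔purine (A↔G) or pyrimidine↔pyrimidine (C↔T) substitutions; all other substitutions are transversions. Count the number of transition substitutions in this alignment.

The sequences differ at positions 1 (T/G, transversion), 3 (T/C, transition), 10 (C/A, transversion).
Of the 3 differences, 1 transition and 2 transversions, so the answer is 1.

1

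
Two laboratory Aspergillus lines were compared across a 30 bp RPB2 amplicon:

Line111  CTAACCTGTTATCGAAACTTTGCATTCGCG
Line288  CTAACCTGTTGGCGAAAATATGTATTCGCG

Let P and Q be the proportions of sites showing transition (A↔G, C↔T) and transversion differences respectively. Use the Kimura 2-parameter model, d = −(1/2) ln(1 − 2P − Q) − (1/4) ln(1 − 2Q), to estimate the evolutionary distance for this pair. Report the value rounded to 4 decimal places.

The sequences differ at positions 11 (A/G, transition), 12 (T/G, transversion), 18 (C/A, transversion), 20 (T/A, transversion), 23 (C/T, transition).
Of the 5 differences, 2 transitions and 3 transversions over 30 sites: P = 2/30 = 0.066667, Q = 3/30 = 0.100000.
d = −0.5·ln(0.766666) − 0.25·ln(0.800000) = −0.5·(-0.265704) − 0.25·(-0.223144) = 0.1886.

0.1886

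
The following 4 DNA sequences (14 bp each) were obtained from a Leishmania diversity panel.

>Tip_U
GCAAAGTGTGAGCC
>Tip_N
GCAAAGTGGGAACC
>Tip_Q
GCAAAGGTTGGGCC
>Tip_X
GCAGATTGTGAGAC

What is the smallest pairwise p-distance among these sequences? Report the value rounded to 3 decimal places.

Pairwise Hamming distances:
  Tip_U vs Tip_N: 2
  Tip_U vs Tip_Q: 3
  Tip_U vs Tip_X: 3
  Tip_N vs Tip_Q: 5
  Tip_N vs Tip_X: 5
  Tip_Q vs Tip_X: 6
The smallest is 2 mismatches, between Tip_U and Tip_N; p = 2/14 = 0.143.

0.143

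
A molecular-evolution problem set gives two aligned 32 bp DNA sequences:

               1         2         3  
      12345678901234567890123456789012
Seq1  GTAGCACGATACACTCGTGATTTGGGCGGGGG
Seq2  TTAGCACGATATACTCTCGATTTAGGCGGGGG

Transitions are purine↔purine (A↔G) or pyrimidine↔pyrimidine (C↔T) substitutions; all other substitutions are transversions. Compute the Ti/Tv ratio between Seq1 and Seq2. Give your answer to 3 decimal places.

1.500

The sequences differ at positions 1 (G/T, transversion), 12 (C/T, transition), 17 (G/T, transversion), 18 (T/C, transition), 24 (G/A, transition).
Of the 5 differences, 3 transitions and 2 transversions, so Ti/Tv = 3/2 = 1.500.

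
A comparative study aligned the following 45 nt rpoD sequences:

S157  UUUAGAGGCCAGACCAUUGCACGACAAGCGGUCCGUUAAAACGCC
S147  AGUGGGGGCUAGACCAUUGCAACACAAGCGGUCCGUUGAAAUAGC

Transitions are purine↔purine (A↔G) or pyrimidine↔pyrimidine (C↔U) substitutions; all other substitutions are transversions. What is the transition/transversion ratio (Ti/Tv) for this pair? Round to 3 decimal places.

Differing sites — 1:U/A (Tv); 2:U/G (Tv); 4:A/G (Ti); 6:A/G (Ti); 10:C/U (Ti); 22:C/A (Tv); 23:G/C (Tv); 38:A/G (Ti); 42:C/U (Ti); 43:G/A (Ti); 44:C/G (Tv).
Of the 11 differences, 6 transitions and 5 transversions, so Ti/Tv = 6/5 = 1.200.

1.200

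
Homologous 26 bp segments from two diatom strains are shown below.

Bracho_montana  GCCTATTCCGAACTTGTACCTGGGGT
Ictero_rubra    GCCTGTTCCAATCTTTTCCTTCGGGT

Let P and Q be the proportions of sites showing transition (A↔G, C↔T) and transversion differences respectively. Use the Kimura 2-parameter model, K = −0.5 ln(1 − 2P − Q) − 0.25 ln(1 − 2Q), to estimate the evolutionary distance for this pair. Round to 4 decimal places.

0.3347

Differing sites — 5:A/G (Ti); 10:G/A (Ti); 12:A/T (Tv); 16:G/T (Tv); 18:A/C (Tv); 20:C/T (Ti); 22:G/C (Tv).
Of the 7 differences, 3 transitions and 4 transversions over 26 sites: P = 3/26 = 0.115385, Q = 4/26 = 0.153846.
d = −0.5·ln(0.615384) − 0.25·ln(0.692308) = −0.5·(-0.485509) − 0.25·(-0.367724) = 0.3347.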